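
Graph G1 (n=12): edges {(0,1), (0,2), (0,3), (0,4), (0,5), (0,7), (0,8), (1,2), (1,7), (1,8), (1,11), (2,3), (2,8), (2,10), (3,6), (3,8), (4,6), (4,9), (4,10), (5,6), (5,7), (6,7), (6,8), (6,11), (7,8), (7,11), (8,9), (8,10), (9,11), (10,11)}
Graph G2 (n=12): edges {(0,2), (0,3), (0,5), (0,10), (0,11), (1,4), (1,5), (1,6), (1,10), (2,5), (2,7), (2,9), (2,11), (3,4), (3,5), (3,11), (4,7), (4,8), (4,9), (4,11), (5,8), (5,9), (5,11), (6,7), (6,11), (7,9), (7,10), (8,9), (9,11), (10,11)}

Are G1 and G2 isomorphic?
Yes, isomorphic

The graphs are isomorphic.
One valid mapping φ: V(G1) → V(G2): 0→5, 1→2, 2→0, 3→3, 4→1, 5→8, 6→4, 7→9, 8→11, 9→6, 10→10, 11→7

Verify φ preserves adjacency — for each edge of G1, its image is an edge of G2:
  (0,1) → (φ(0),φ(1)) = (2,5) ∈ E(G2) ✓
  (0,2) → (φ(0),φ(2)) = (0,5) ∈ E(G2) ✓
  (0,3) → (φ(0),φ(3)) = (3,5) ∈ E(G2) ✓
  (0,4) → (φ(0),φ(4)) = (1,5) ∈ E(G2) ✓
  (0,5) → (φ(0),φ(5)) = (5,8) ∈ E(G2) ✓
  (0,7) → (φ(0),φ(7)) = (5,9) ∈ E(G2) ✓
  (0,8) → (φ(0),φ(8)) = (5,11) ∈ E(G2) ✓
  (1,2) → (φ(1),φ(2)) = (0,2) ∈ E(G2) ✓
  (1,7) → (φ(1),φ(7)) = (2,9) ∈ E(G2) ✓
  (1,8) → (φ(1),φ(8)) = (2,11) ∈ E(G2) ✓
  (1,11) → (φ(1),φ(11)) = (2,7) ∈ E(G2) ✓
  (2,3) → (φ(2),φ(3)) = (0,3) ∈ E(G2) ✓
  (2,8) → (φ(2),φ(8)) = (0,11) ∈ E(G2) ✓
  (2,10) → (φ(2),φ(10)) = (0,10) ∈ E(G2) ✓
  (3,6) → (φ(3),φ(6)) = (3,4) ∈ E(G2) ✓
  (3,8) → (φ(3),φ(8)) = (3,11) ∈ E(G2) ✓
  (4,6) → (φ(4),φ(6)) = (1,4) ∈ E(G2) ✓
  (4,9) → (φ(4),φ(9)) = (1,6) ∈ E(G2) ✓
  (4,10) → (φ(4),φ(10)) = (1,10) ∈ E(G2) ✓
  (5,6) → (φ(5),φ(6)) = (4,8) ∈ E(G2) ✓
  (5,7) → (φ(5),φ(7)) = (8,9) ∈ E(G2) ✓
  (6,7) → (φ(6),φ(7)) = (4,9) ∈ E(G2) ✓
  (6,8) → (φ(6),φ(8)) = (4,11) ∈ E(G2) ✓
  (6,11) → (φ(6),φ(11)) = (4,7) ∈ E(G2) ✓
  (7,8) → (φ(7),φ(8)) = (9,11) ∈ E(G2) ✓
  (7,11) → (φ(7),φ(11)) = (7,9) ∈ E(G2) ✓
  (8,9) → (φ(8),φ(9)) = (6,11) ∈ E(G2) ✓
  (8,10) → (φ(8),φ(10)) = (10,11) ∈ E(G2) ✓
  (9,11) → (φ(9),φ(11)) = (6,7) ∈ E(G2) ✓
  (10,11) → (φ(10),φ(11)) = (7,10) ∈ E(G2) ✓
All 30 edges of G1 map to edges of G2, and |E(G1)| = |E(G2)| = 30, so φ is a bijection on edges as well as vertices. Hence G1 ≅ G2.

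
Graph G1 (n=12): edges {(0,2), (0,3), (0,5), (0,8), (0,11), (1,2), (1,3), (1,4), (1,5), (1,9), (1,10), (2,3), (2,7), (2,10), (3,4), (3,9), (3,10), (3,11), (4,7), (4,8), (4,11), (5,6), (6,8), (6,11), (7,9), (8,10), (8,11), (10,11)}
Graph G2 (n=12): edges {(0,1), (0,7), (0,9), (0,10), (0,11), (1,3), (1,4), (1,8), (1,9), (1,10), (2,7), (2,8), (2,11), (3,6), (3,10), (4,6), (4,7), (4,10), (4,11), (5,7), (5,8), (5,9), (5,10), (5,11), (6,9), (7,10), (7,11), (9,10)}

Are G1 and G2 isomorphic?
Yes, isomorphic

The graphs are isomorphic.
One valid mapping φ: V(G1) → V(G2): 0→5, 1→1, 2→9, 3→10, 4→4, 5→8, 6→2, 7→6, 8→11, 9→3, 10→0, 11→7

Verify φ preserves adjacency — for each edge of G1, its image is an edge of G2:
  (0,2) → (φ(0),φ(2)) = (5,9) ∈ E(G2) ✓
  (0,3) → (φ(0),φ(3)) = (5,10) ∈ E(G2) ✓
  (0,5) → (φ(0),φ(5)) = (5,8) ∈ E(G2) ✓
  (0,8) → (φ(0),φ(8)) = (5,11) ∈ E(G2) ✓
  (0,11) → (φ(0),φ(11)) = (5,7) ∈ E(G2) ✓
  (1,2) → (φ(1),φ(2)) = (1,9) ∈ E(G2) ✓
  (1,3) → (φ(1),φ(3)) = (1,10) ∈ E(G2) ✓
  (1,4) → (φ(1),φ(4)) = (1,4) ∈ E(G2) ✓
  (1,5) → (φ(1),φ(5)) = (1,8) ∈ E(G2) ✓
  (1,9) → (φ(1),φ(9)) = (1,3) ∈ E(G2) ✓
  (1,10) → (φ(1),φ(10)) = (0,1) ∈ E(G2) ✓
  (2,3) → (φ(2),φ(3)) = (9,10) ∈ E(G2) ✓
  (2,7) → (φ(2),φ(7)) = (6,9) ∈ E(G2) ✓
  (2,10) → (φ(2),φ(10)) = (0,9) ∈ E(G2) ✓
  (3,4) → (φ(3),φ(4)) = (4,10) ∈ E(G2) ✓
  (3,9) → (φ(3),φ(9)) = (3,10) ∈ E(G2) ✓
  (3,10) → (φ(3),φ(10)) = (0,10) ∈ E(G2) ✓
  (3,11) → (φ(3),φ(11)) = (7,10) ∈ E(G2) ✓
  (4,7) → (φ(4),φ(7)) = (4,6) ∈ E(G2) ✓
  (4,8) → (φ(4),φ(8)) = (4,11) ∈ E(G2) ✓
  (4,11) → (φ(4),φ(11)) = (4,7) ∈ E(G2) ✓
  (5,6) → (φ(5),φ(6)) = (2,8) ∈ E(G2) ✓
  (6,8) → (φ(6),φ(8)) = (2,11) ∈ E(G2) ✓
  (6,11) → (φ(6),φ(11)) = (2,7) ∈ E(G2) ✓
  (7,9) → (φ(7),φ(9)) = (3,6) ∈ E(G2) ✓
  (8,10) → (φ(8),φ(10)) = (0,11) ∈ E(G2) ✓
  (8,11) → (φ(8),φ(11)) = (7,11) ∈ E(G2) ✓
  (10,11) → (φ(10),φ(11)) = (0,7) ∈ E(G2) ✓
All 28 edges of G1 map to edges of G2, and |E(G1)| = |E(G2)| = 28, so φ is a bijection on edges as well as vertices. Hence G1 ≅ G2.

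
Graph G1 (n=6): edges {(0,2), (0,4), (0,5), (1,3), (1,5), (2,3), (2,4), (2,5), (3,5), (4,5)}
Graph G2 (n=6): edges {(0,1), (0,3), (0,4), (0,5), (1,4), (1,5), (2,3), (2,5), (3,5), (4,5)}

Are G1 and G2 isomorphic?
Yes, isomorphic

The graphs are isomorphic.
One valid mapping φ: V(G1) → V(G2): 0→4, 1→2, 2→0, 3→3, 4→1, 5→5

Verify φ preserves adjacency — for each edge of G1, its image is an edge of G2:
  (0,2) → (φ(0),φ(2)) = (0,4) ∈ E(G2) ✓
  (0,4) → (φ(0),φ(4)) = (1,4) ∈ E(G2) ✓
  (0,5) → (φ(0),φ(5)) = (4,5) ∈ E(G2) ✓
  (1,3) → (φ(1),φ(3)) = (2,3) ∈ E(G2) ✓
  (1,5) → (φ(1),φ(5)) = (2,5) ∈ E(G2) ✓
  (2,3) → (φ(2),φ(3)) = (0,3) ∈ E(G2) ✓
  (2,4) → (φ(2),φ(4)) = (0,1) ∈ E(G2) ✓
  (2,5) → (φ(2),φ(5)) = (0,5) ∈ E(G2) ✓
  (3,5) → (φ(3),φ(5)) = (3,5) ∈ E(G2) ✓
  (4,5) → (φ(4),φ(5)) = (1,5) ∈ E(G2) ✓
All 10 edges of G1 map to edges of G2, and |E(G1)| = |E(G2)| = 10, so φ is a bijection on edges as well as vertices. Hence G1 ≅ G2.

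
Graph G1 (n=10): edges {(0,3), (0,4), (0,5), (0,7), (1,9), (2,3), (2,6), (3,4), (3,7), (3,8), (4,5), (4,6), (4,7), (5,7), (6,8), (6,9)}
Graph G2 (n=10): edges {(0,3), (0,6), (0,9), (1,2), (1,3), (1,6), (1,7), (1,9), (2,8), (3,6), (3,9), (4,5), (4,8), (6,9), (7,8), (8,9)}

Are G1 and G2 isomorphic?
Yes, isomorphic

The graphs are isomorphic.
One valid mapping φ: V(G1) → V(G2): 0→3, 1→5, 2→2, 3→1, 4→9, 5→0, 6→8, 7→6, 8→7, 9→4

Verify φ preserves adjacency — for each edge of G1, its image is an edge of G2:
  (0,3) → (φ(0),φ(3)) = (1,3) ∈ E(G2) ✓
  (0,4) → (φ(0),φ(4)) = (3,9) ∈ E(G2) ✓
  (0,5) → (φ(0),φ(5)) = (0,3) ∈ E(G2) ✓
  (0,7) → (φ(0),φ(7)) = (3,6) ∈ E(G2) ✓
  (1,9) → (φ(1),φ(9)) = (4,5) ∈ E(G2) ✓
  (2,3) → (φ(2),φ(3)) = (1,2) ∈ E(G2) ✓
  (2,6) → (φ(2),φ(6)) = (2,8) ∈ E(G2) ✓
  (3,4) → (φ(3),φ(4)) = (1,9) ∈ E(G2) ✓
  (3,7) → (φ(3),φ(7)) = (1,6) ∈ E(G2) ✓
  (3,8) → (φ(3),φ(8)) = (1,7) ∈ E(G2) ✓
  (4,5) → (φ(4),φ(5)) = (0,9) ∈ E(G2) ✓
  (4,6) → (φ(4),φ(6)) = (8,9) ∈ E(G2) ✓
  (4,7) → (φ(4),φ(7)) = (6,9) ∈ E(G2) ✓
  (5,7) → (φ(5),φ(7)) = (0,6) ∈ E(G2) ✓
  (6,8) → (φ(6),φ(8)) = (7,8) ∈ E(G2) ✓
  (6,9) → (φ(6),φ(9)) = (4,8) ∈ E(G2) ✓
All 16 edges of G1 map to edges of G2, and |E(G1)| = |E(G2)| = 16, so φ is a bijection on edges as well as vertices. Hence G1 ≅ G2.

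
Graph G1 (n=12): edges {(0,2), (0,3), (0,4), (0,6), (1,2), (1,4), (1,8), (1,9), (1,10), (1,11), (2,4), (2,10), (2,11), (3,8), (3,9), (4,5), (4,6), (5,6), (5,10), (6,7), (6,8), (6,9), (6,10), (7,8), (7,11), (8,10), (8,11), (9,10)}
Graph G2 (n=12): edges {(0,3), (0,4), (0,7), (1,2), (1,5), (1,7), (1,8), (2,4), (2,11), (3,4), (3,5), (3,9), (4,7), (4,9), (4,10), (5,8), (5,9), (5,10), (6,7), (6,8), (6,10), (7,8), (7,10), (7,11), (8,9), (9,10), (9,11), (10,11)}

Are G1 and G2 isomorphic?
Yes, isomorphic

The graphs are isomorphic.
One valid mapping φ: V(G1) → V(G2): 0→1, 1→9, 2→5, 3→2, 4→8, 5→6, 6→7, 7→0, 8→4, 9→11, 10→10, 11→3

Verify φ preserves adjacency — for each edge of G1, its image is an edge of G2:
  (0,2) → (φ(0),φ(2)) = (1,5) ∈ E(G2) ✓
  (0,3) → (φ(0),φ(3)) = (1,2) ∈ E(G2) ✓
  (0,4) → (φ(0),φ(4)) = (1,8) ∈ E(G2) ✓
  (0,6) → (φ(0),φ(6)) = (1,7) ∈ E(G2) ✓
  (1,2) → (φ(1),φ(2)) = (5,9) ∈ E(G2) ✓
  (1,4) → (φ(1),φ(4)) = (8,9) ∈ E(G2) ✓
  (1,8) → (φ(1),φ(8)) = (4,9) ∈ E(G2) ✓
  (1,9) → (φ(1),φ(9)) = (9,11) ∈ E(G2) ✓
  (1,10) → (φ(1),φ(10)) = (9,10) ∈ E(G2) ✓
  (1,11) → (φ(1),φ(11)) = (3,9) ∈ E(G2) ✓
  (2,4) → (φ(2),φ(4)) = (5,8) ∈ E(G2) ✓
  (2,10) → (φ(2),φ(10)) = (5,10) ∈ E(G2) ✓
  (2,11) → (φ(2),φ(11)) = (3,5) ∈ E(G2) ✓
  (3,8) → (φ(3),φ(8)) = (2,4) ∈ E(G2) ✓
  (3,9) → (φ(3),φ(9)) = (2,11) ∈ E(G2) ✓
  (4,5) → (φ(4),φ(5)) = (6,8) ∈ E(G2) ✓
  (4,6) → (φ(4),φ(6)) = (7,8) ∈ E(G2) ✓
  (5,6) → (φ(5),φ(6)) = (6,7) ∈ E(G2) ✓
  (5,10) → (φ(5),φ(10)) = (6,10) ∈ E(G2) ✓
  (6,7) → (φ(6),φ(7)) = (0,7) ∈ E(G2) ✓
  (6,8) → (φ(6),φ(8)) = (4,7) ∈ E(G2) ✓
  (6,9) → (φ(6),φ(9)) = (7,11) ∈ E(G2) ✓
  (6,10) → (φ(6),φ(10)) = (7,10) ∈ E(G2) ✓
  (7,8) → (φ(7),φ(8)) = (0,4) ∈ E(G2) ✓
  (7,11) → (φ(7),φ(11)) = (0,3) ∈ E(G2) ✓
  (8,10) → (φ(8),φ(10)) = (4,10) ∈ E(G2) ✓
  (8,11) → (φ(8),φ(11)) = (3,4) ∈ E(G2) ✓
  (9,10) → (φ(9),φ(10)) = (10,11) ∈ E(G2) ✓
All 28 edges of G1 map to edges of G2, and |E(G1)| = |E(G2)| = 28, so φ is a bijection on edges as well as vertices. Hence G1 ≅ G2.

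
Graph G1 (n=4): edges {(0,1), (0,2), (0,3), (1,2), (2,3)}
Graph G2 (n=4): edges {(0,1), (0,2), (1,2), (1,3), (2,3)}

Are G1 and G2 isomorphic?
Yes, isomorphic

The graphs are isomorphic.
One valid mapping φ: V(G1) → V(G2): 0→1, 1→0, 2→2, 3→3

Verify φ preserves adjacency — for each edge of G1, its image is an edge of G2:
  (0,1) → (φ(0),φ(1)) = (0,1) ∈ E(G2) ✓
  (0,2) → (φ(0),φ(2)) = (1,2) ∈ E(G2) ✓
  (0,3) → (φ(0),φ(3)) = (1,3) ∈ E(G2) ✓
  (1,2) → (φ(1),φ(2)) = (0,2) ∈ E(G2) ✓
  (2,3) → (φ(2),φ(3)) = (2,3) ∈ E(G2) ✓
All 5 edges of G1 map to edges of G2, and |E(G1)| = |E(G2)| = 5, so φ is a bijection on edges as well as vertices. Hence G1 ≅ G2.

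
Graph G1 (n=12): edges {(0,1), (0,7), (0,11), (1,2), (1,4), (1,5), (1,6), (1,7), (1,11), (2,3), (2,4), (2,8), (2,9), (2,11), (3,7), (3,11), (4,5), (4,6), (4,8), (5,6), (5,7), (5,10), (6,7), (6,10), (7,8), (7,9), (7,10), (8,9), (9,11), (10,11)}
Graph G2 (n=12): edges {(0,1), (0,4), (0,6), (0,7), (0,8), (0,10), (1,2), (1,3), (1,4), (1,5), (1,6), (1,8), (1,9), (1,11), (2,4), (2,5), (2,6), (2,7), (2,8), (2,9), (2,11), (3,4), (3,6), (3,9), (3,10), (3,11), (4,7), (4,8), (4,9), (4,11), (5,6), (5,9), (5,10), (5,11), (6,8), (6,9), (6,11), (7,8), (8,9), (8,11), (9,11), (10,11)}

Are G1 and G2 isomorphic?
No, not isomorphic

The graphs are NOT isomorphic.

Degrees in G1: deg(0)=3, deg(1)=7, deg(2)=6, deg(3)=3, deg(4)=5, deg(5)=5, deg(6)=5, deg(7)=8, deg(8)=4, deg(9)=4, deg(10)=4, deg(11)=6.
Sorted degree sequence of G1: [8, 7, 6, 6, 5, 5, 5, 4, 4, 4, 3, 3].
Degrees in G2: deg(0)=6, deg(1)=9, deg(2)=8, deg(3)=6, deg(4)=8, deg(5)=6, deg(6)=8, deg(7)=4, deg(8)=8, deg(9)=8, deg(10)=4, deg(11)=9.
Sorted degree sequence of G2: [9, 9, 8, 8, 8, 8, 8, 6, 6, 6, 4, 4].
The (sorted) degree sequence is an isomorphism invariant, so since G1 and G2 have different degree sequences they cannot be isomorphic.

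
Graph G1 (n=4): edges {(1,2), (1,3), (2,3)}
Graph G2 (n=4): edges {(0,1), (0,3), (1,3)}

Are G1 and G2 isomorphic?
Yes, isomorphic

The graphs are isomorphic.
One valid mapping φ: V(G1) → V(G2): 0→2, 1→3, 2→0, 3→1

Verify φ preserves adjacency — for each edge of G1, its image is an edge of G2:
  (1,2) → (φ(1),φ(2)) = (0,3) ∈ E(G2) ✓
  (1,3) → (φ(1),φ(3)) = (1,3) ∈ E(G2) ✓
  (2,3) → (φ(2),φ(3)) = (0,1) ∈ E(G2) ✓
All 3 edges of G1 map to edges of G2, and |E(G1)| = |E(G2)| = 3, so φ is a bijection on edges as well as vertices. Hence G1 ≅ G2.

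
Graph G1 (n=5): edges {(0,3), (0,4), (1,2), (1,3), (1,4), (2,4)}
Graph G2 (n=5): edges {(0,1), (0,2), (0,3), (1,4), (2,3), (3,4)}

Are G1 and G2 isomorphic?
Yes, isomorphic

The graphs are isomorphic.
One valid mapping φ: V(G1) → V(G2): 0→4, 1→0, 2→2, 3→1, 4→3

Verify φ preserves adjacency — for each edge of G1, its image is an edge of G2:
  (0,3) → (φ(0),φ(3)) = (1,4) ∈ E(G2) ✓
  (0,4) → (φ(0),φ(4)) = (3,4) ∈ E(G2) ✓
  (1,2) → (φ(1),φ(2)) = (0,2) ∈ E(G2) ✓
  (1,3) → (φ(1),φ(3)) = (0,1) ∈ E(G2) ✓
  (1,4) → (φ(1),φ(4)) = (0,3) ∈ E(G2) ✓
  (2,4) → (φ(2),φ(4)) = (2,3) ∈ E(G2) ✓
All 6 edges of G1 map to edges of G2, and |E(G1)| = |E(G2)| = 6, so φ is a bijection on edges as well as vertices. Hence G1 ≅ G2.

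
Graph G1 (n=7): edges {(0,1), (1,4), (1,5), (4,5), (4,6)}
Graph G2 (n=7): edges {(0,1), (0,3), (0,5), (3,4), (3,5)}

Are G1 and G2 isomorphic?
Yes, isomorphic

The graphs are isomorphic.
One valid mapping φ: V(G1) → V(G2): 0→1, 1→0, 2→6, 3→2, 4→3, 5→5, 6→4

Verify φ preserves adjacency — for each edge of G1, its image is an edge of G2:
  (0,1) → (φ(0),φ(1)) = (0,1) ∈ E(G2) ✓
  (1,4) → (φ(1),φ(4)) = (0,3) ∈ E(G2) ✓
  (1,5) → (φ(1),φ(5)) = (0,5) ∈ E(G2) ✓
  (4,5) → (φ(4),φ(5)) = (3,5) ∈ E(G2) ✓
  (4,6) → (φ(4),φ(6)) = (3,4) ∈ E(G2) ✓
All 5 edges of G1 map to edges of G2, and |E(G1)| = |E(G2)| = 5, so φ is a bijection on edges as well as vertices. Hence G1 ≅ G2.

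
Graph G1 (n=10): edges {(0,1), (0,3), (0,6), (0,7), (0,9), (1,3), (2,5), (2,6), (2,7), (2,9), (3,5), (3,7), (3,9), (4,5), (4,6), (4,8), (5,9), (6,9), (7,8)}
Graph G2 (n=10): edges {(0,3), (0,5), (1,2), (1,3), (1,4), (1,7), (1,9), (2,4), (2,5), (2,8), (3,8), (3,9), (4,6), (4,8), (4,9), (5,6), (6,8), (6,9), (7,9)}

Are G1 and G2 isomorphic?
Yes, isomorphic

The graphs are isomorphic.
One valid mapping φ: V(G1) → V(G2): 0→1, 1→7, 2→8, 3→9, 4→5, 5→6, 6→2, 7→3, 8→0, 9→4

Verify φ preserves adjacency — for each edge of G1, its image is an edge of G2:
  (0,1) → (φ(0),φ(1)) = (1,7) ∈ E(G2) ✓
  (0,3) → (φ(0),φ(3)) = (1,9) ∈ E(G2) ✓
  (0,6) → (φ(0),φ(6)) = (1,2) ∈ E(G2) ✓
  (0,7) → (φ(0),φ(7)) = (1,3) ∈ E(G2) ✓
  (0,9) → (φ(0),φ(9)) = (1,4) ∈ E(G2) ✓
  (1,3) → (φ(1),φ(3)) = (7,9) ∈ E(G2) ✓
  (2,5) → (φ(2),φ(5)) = (6,8) ∈ E(G2) ✓
  (2,6) → (φ(2),φ(6)) = (2,8) ∈ E(G2) ✓
  (2,7) → (φ(2),φ(7)) = (3,8) ∈ E(G2) ✓
  (2,9) → (φ(2),φ(9)) = (4,8) ∈ E(G2) ✓
  (3,5) → (φ(3),φ(5)) = (6,9) ∈ E(G2) ✓
  (3,7) → (φ(3),φ(7)) = (3,9) ∈ E(G2) ✓
  (3,9) → (φ(3),φ(9)) = (4,9) ∈ E(G2) ✓
  (4,5) → (φ(4),φ(5)) = (5,6) ∈ E(G2) ✓
  (4,6) → (φ(4),φ(6)) = (2,5) ∈ E(G2) ✓
  (4,8) → (φ(4),φ(8)) = (0,5) ∈ E(G2) ✓
  (5,9) → (φ(5),φ(9)) = (4,6) ∈ E(G2) ✓
  (6,9) → (φ(6),φ(9)) = (2,4) ∈ E(G2) ✓
  (7,8) → (φ(7),φ(8)) = (0,3) ∈ E(G2) ✓
All 19 edges of G1 map to edges of G2, and |E(G1)| = |E(G2)| = 19, so φ is a bijection on edges as well as vertices. Hence G1 ≅ G2.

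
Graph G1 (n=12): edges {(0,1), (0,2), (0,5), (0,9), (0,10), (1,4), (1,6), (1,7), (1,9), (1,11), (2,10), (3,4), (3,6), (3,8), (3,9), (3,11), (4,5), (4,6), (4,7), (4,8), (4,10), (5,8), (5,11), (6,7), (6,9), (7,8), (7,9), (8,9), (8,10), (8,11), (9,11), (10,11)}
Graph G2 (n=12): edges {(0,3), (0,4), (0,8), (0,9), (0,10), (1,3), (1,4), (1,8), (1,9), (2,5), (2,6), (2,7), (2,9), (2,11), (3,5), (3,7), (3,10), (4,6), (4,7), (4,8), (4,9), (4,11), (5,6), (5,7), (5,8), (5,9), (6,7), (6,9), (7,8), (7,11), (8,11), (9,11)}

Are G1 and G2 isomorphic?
Yes, isomorphic

The graphs are isomorphic.
One valid mapping φ: V(G1) → V(G2): 0→3, 1→5, 2→10, 3→11, 4→9, 5→1, 6→2, 7→6, 8→4, 9→7, 10→0, 11→8

Verify φ preserves adjacency — for each edge of G1, its image is an edge of G2:
  (0,1) → (φ(0),φ(1)) = (3,5) ∈ E(G2) ✓
  (0,2) → (φ(0),φ(2)) = (3,10) ∈ E(G2) ✓
  (0,5) → (φ(0),φ(5)) = (1,3) ∈ E(G2) ✓
  (0,9) → (φ(0),φ(9)) = (3,7) ∈ E(G2) ✓
  (0,10) → (φ(0),φ(10)) = (0,3) ∈ E(G2) ✓
  (1,4) → (φ(1),φ(4)) = (5,9) ∈ E(G2) ✓
  (1,6) → (φ(1),φ(6)) = (2,5) ∈ E(G2) ✓
  (1,7) → (φ(1),φ(7)) = (5,6) ∈ E(G2) ✓
  (1,9) → (φ(1),φ(9)) = (5,7) ∈ E(G2) ✓
  (1,11) → (φ(1),φ(11)) = (5,8) ∈ E(G2) ✓
  (2,10) → (φ(2),φ(10)) = (0,10) ∈ E(G2) ✓
  (3,4) → (φ(3),φ(4)) = (9,11) ∈ E(G2) ✓
  (3,6) → (φ(3),φ(6)) = (2,11) ∈ E(G2) ✓
  (3,8) → (φ(3),φ(8)) = (4,11) ∈ E(G2) ✓
  (3,9) → (φ(3),φ(9)) = (7,11) ∈ E(G2) ✓
  (3,11) → (φ(3),φ(11)) = (8,11) ∈ E(G2) ✓
  (4,5) → (φ(4),φ(5)) = (1,9) ∈ E(G2) ✓
  (4,6) → (φ(4),φ(6)) = (2,9) ∈ E(G2) ✓
  (4,7) → (φ(4),φ(7)) = (6,9) ∈ E(G2) ✓
  (4,8) → (φ(4),φ(8)) = (4,9) ∈ E(G2) ✓
  (4,10) → (φ(4),φ(10)) = (0,9) ∈ E(G2) ✓
  (5,8) → (φ(5),φ(8)) = (1,4) ∈ E(G2) ✓
  (5,11) → (φ(5),φ(11)) = (1,8) ∈ E(G2) ✓
  (6,7) → (φ(6),φ(7)) = (2,6) ∈ E(G2) ✓
  (6,9) → (φ(6),φ(9)) = (2,7) ∈ E(G2) ✓
  (7,8) → (φ(7),φ(8)) = (4,6) ∈ E(G2) ✓
  (7,9) → (φ(7),φ(9)) = (6,7) ∈ E(G2) ✓
  (8,9) → (φ(8),φ(9)) = (4,7) ∈ E(G2) ✓
  (8,10) → (φ(8),φ(10)) = (0,4) ∈ E(G2) ✓
  (8,11) → (φ(8),φ(11)) = (4,8) ∈ E(G2) ✓
  (9,11) → (φ(9),φ(11)) = (7,8) ∈ E(G2) ✓
  (10,11) → (φ(10),φ(11)) = (0,8) ∈ E(G2) ✓
All 32 edges of G1 map to edges of G2, and |E(G1)| = |E(G2)| = 32, so φ is a bijection on edges as well as vertices. Hence G1 ≅ G2.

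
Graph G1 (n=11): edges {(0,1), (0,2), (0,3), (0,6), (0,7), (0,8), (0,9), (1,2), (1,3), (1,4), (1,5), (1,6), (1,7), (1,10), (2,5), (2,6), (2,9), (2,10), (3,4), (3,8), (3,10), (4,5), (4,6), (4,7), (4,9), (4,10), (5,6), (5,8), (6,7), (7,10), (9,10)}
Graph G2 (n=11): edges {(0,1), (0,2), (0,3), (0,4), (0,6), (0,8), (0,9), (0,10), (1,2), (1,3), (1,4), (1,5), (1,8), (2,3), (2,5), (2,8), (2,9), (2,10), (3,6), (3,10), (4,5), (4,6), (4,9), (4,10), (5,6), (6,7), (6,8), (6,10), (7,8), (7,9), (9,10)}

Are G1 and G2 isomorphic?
Yes, isomorphic

The graphs are isomorphic.
One valid mapping φ: V(G1) → V(G2): 0→6, 1→0, 2→4, 3→8, 4→2, 5→9, 6→10, 7→3, 8→7, 9→5, 10→1

Verify φ preserves adjacency — for each edge of G1, its image is an edge of G2:
  (0,1) → (φ(0),φ(1)) = (0,6) ∈ E(G2) ✓
  (0,2) → (φ(0),φ(2)) = (4,6) ∈ E(G2) ✓
  (0,3) → (φ(0),φ(3)) = (6,8) ∈ E(G2) ✓
  (0,6) → (φ(0),φ(6)) = (6,10) ∈ E(G2) ✓
  (0,7) → (φ(0),φ(7)) = (3,6) ∈ E(G2) ✓
  (0,8) → (φ(0),φ(8)) = (6,7) ∈ E(G2) ✓
  (0,9) → (φ(0),φ(9)) = (5,6) ∈ E(G2) ✓
  (1,2) → (φ(1),φ(2)) = (0,4) ∈ E(G2) ✓
  (1,3) → (φ(1),φ(3)) = (0,8) ∈ E(G2) ✓
  (1,4) → (φ(1),φ(4)) = (0,2) ∈ E(G2) ✓
  (1,5) → (φ(1),φ(5)) = (0,9) ∈ E(G2) ✓
  (1,6) → (φ(1),φ(6)) = (0,10) ∈ E(G2) ✓
  (1,7) → (φ(1),φ(7)) = (0,3) ∈ E(G2) ✓
  (1,10) → (φ(1),φ(10)) = (0,1) ∈ E(G2) ✓
  (2,5) → (φ(2),φ(5)) = (4,9) ∈ E(G2) ✓
  (2,6) → (φ(2),φ(6)) = (4,10) ∈ E(G2) ✓
  (2,9) → (φ(2),φ(9)) = (4,5) ∈ E(G2) ✓
  (2,10) → (φ(2),φ(10)) = (1,4) ∈ E(G2) ✓
  (3,4) → (φ(3),φ(4)) = (2,8) ∈ E(G2) ✓
  (3,8) → (φ(3),φ(8)) = (7,8) ∈ E(G2) ✓
  (3,10) → (φ(3),φ(10)) = (1,8) ∈ E(G2) ✓
  (4,5) → (φ(4),φ(5)) = (2,9) ∈ E(G2) ✓
  (4,6) → (φ(4),φ(6)) = (2,10) ∈ E(G2) ✓
  (4,7) → (φ(4),φ(7)) = (2,3) ∈ E(G2) ✓
  (4,9) → (φ(4),φ(9)) = (2,5) ∈ E(G2) ✓
  (4,10) → (φ(4),φ(10)) = (1,2) ∈ E(G2) ✓
  (5,6) → (φ(5),φ(6)) = (9,10) ∈ E(G2) ✓
  (5,8) → (φ(5),φ(8)) = (7,9) ∈ E(G2) ✓
  (6,7) → (φ(6),φ(7)) = (3,10) ∈ E(G2) ✓
  (7,10) → (φ(7),φ(10)) = (1,3) ∈ E(G2) ✓
  (9,10) → (φ(9),φ(10)) = (1,5) ∈ E(G2) ✓
All 31 edges of G1 map to edges of G2, and |E(G1)| = |E(G2)| = 31, so φ is a bijection on edges as well as vertices. Hence G1 ≅ G2.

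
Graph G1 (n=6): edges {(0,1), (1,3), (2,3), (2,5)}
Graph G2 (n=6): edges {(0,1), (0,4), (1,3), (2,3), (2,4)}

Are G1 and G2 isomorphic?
No, not isomorphic

The graphs are NOT isomorphic.

Degrees in G1: deg(0)=1, deg(1)=2, deg(2)=2, deg(3)=2, deg(4)=0, deg(5)=1.
Sorted degree sequence of G1: [2, 2, 2, 1, 1, 0].
Degrees in G2: deg(0)=2, deg(1)=2, deg(2)=2, deg(3)=2, deg(4)=2, deg(5)=0.
Sorted degree sequence of G2: [2, 2, 2, 2, 2, 0].
The (sorted) degree sequence is an isomorphism invariant, so since G1 and G2 have different degree sequences they cannot be isomorphic.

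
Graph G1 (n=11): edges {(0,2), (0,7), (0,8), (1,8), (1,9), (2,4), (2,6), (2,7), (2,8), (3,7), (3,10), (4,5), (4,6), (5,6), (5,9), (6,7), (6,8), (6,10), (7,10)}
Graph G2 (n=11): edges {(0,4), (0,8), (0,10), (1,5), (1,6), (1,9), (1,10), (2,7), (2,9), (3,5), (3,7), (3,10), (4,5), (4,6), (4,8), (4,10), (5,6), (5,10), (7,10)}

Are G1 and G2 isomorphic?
Yes, isomorphic

The graphs are isomorphic.
One valid mapping φ: V(G1) → V(G2): 0→6, 1→9, 2→5, 3→8, 4→3, 5→7, 6→10, 7→4, 8→1, 9→2, 10→0

Verify φ preserves adjacency — for each edge of G1, its image is an edge of G2:
  (0,2) → (φ(0),φ(2)) = (5,6) ∈ E(G2) ✓
  (0,7) → (φ(0),φ(7)) = (4,6) ∈ E(G2) ✓
  (0,8) → (φ(0),φ(8)) = (1,6) ∈ E(G2) ✓
  (1,8) → (φ(1),φ(8)) = (1,9) ∈ E(G2) ✓
  (1,9) → (φ(1),φ(9)) = (2,9) ∈ E(G2) ✓
  (2,4) → (φ(2),φ(4)) = (3,5) ∈ E(G2) ✓
  (2,6) → (φ(2),φ(6)) = (5,10) ∈ E(G2) ✓
  (2,7) → (φ(2),φ(7)) = (4,5) ∈ E(G2) ✓
  (2,8) → (φ(2),φ(8)) = (1,5) ∈ E(G2) ✓
  (3,7) → (φ(3),φ(7)) = (4,8) ∈ E(G2) ✓
  (3,10) → (φ(3),φ(10)) = (0,8) ∈ E(G2) ✓
  (4,5) → (φ(4),φ(5)) = (3,7) ∈ E(G2) ✓
  (4,6) → (φ(4),φ(6)) = (3,10) ∈ E(G2) ✓
  (5,6) → (φ(5),φ(6)) = (7,10) ∈ E(G2) ✓
  (5,9) → (φ(5),φ(9)) = (2,7) ∈ E(G2) ✓
  (6,7) → (φ(6),φ(7)) = (4,10) ∈ E(G2) ✓
  (6,8) → (φ(6),φ(8)) = (1,10) ∈ E(G2) ✓
  (6,10) → (φ(6),φ(10)) = (0,10) ∈ E(G2) ✓
  (7,10) → (φ(7),φ(10)) = (0,4) ∈ E(G2) ✓
All 19 edges of G1 map to edges of G2, and |E(G1)| = |E(G2)| = 19, so φ is a bijection on edges as well as vertices. Hence G1 ≅ G2.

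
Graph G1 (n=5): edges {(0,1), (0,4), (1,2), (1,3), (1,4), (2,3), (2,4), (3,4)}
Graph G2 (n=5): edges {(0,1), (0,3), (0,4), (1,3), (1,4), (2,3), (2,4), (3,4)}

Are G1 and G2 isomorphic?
Yes, isomorphic

The graphs are isomorphic.
One valid mapping φ: V(G1) → V(G2): 0→2, 1→3, 2→1, 3→0, 4→4

Verify φ preserves adjacency — for each edge of G1, its image is an edge of G2:
  (0,1) → (φ(0),φ(1)) = (2,3) ∈ E(G2) ✓
  (0,4) → (φ(0),φ(4)) = (2,4) ∈ E(G2) ✓
  (1,2) → (φ(1),φ(2)) = (1,3) ∈ E(G2) ✓
  (1,3) → (φ(1),φ(3)) = (0,3) ∈ E(G2) ✓
  (1,4) → (φ(1),φ(4)) = (3,4) ∈ E(G2) ✓
  (2,3) → (φ(2),φ(3)) = (0,1) ∈ E(G2) ✓
  (2,4) → (φ(2),φ(4)) = (1,4) ∈ E(G2) ✓
  (3,4) → (φ(3),φ(4)) = (0,4) ∈ E(G2) ✓
All 8 edges of G1 map to edges of G2, and |E(G1)| = |E(G2)| = 8, so φ is a bijection on edges as well as vertices. Hence G1 ≅ G2.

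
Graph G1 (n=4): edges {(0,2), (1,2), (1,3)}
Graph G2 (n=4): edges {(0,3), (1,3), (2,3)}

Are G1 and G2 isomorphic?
No, not isomorphic

The graphs are NOT isomorphic.

Degrees in G1: deg(0)=1, deg(1)=2, deg(2)=2, deg(3)=1.
Sorted degree sequence of G1: [2, 2, 1, 1].
Degrees in G2: deg(0)=1, deg(1)=1, deg(2)=1, deg(3)=3.
Sorted degree sequence of G2: [3, 1, 1, 1].
The (sorted) degree sequence is an isomorphism invariant, so since G1 and G2 have different degree sequences they cannot be isomorphic.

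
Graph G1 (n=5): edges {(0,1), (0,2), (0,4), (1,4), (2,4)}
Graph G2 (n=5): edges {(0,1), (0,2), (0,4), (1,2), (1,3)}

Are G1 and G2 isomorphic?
No, not isomorphic

The graphs are NOT isomorphic.

Degrees in G1: deg(0)=3, deg(1)=2, deg(2)=2, deg(3)=0, deg(4)=3.
Sorted degree sequence of G1: [3, 3, 2, 2, 0].
Degrees in G2: deg(0)=3, deg(1)=3, deg(2)=2, deg(3)=1, deg(4)=1.
Sorted degree sequence of G2: [3, 3, 2, 1, 1].
The (sorted) degree sequence is an isomorphism invariant, so since G1 and G2 have different degree sequences they cannot be isomorphic.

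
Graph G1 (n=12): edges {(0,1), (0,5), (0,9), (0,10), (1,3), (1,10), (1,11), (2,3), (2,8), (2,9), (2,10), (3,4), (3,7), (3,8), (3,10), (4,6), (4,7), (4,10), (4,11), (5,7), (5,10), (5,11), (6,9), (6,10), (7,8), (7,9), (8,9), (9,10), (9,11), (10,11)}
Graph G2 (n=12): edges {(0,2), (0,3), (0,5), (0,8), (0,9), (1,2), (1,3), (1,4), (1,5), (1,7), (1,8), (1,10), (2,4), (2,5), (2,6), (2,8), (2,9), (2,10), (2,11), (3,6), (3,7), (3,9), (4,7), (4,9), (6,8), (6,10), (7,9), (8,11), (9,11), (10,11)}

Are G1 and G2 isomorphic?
Yes, isomorphic

The graphs are isomorphic.
One valid mapping φ: V(G1) → V(G2): 0→10, 1→11, 2→4, 3→9, 4→0, 5→6, 6→5, 7→3, 8→7, 9→1, 10→2, 11→8

Verify φ preserves adjacency — for each edge of G1, its image is an edge of G2:
  (0,1) → (φ(0),φ(1)) = (10,11) ∈ E(G2) ✓
  (0,5) → (φ(0),φ(5)) = (6,10) ∈ E(G2) ✓
  (0,9) → (φ(0),φ(9)) = (1,10) ∈ E(G2) ✓
  (0,10) → (φ(0),φ(10)) = (2,10) ∈ E(G2) ✓
  (1,3) → (φ(1),φ(3)) = (9,11) ∈ E(G2) ✓
  (1,10) → (φ(1),φ(10)) = (2,11) ∈ E(G2) ✓
  (1,11) → (φ(1),φ(11)) = (8,11) ∈ E(G2) ✓
  (2,3) → (φ(2),φ(3)) = (4,9) ∈ E(G2) ✓
  (2,8) → (φ(2),φ(8)) = (4,7) ∈ E(G2) ✓
  (2,9) → (φ(2),φ(9)) = (1,4) ∈ E(G2) ✓
  (2,10) → (φ(2),φ(10)) = (2,4) ∈ E(G2) ✓
  (3,4) → (φ(3),φ(4)) = (0,9) ∈ E(G2) ✓
  (3,7) → (φ(3),φ(7)) = (3,9) ∈ E(G2) ✓
  (3,8) → (φ(3),φ(8)) = (7,9) ∈ E(G2) ✓
  (3,10) → (φ(3),φ(10)) = (2,9) ∈ E(G2) ✓
  (4,6) → (φ(4),φ(6)) = (0,5) ∈ E(G2) ✓
  (4,7) → (φ(4),φ(7)) = (0,3) ∈ E(G2) ✓
  (4,10) → (φ(4),φ(10)) = (0,2) ∈ E(G2) ✓
  (4,11) → (φ(4),φ(11)) = (0,8) ∈ E(G2) ✓
  (5,7) → (φ(5),φ(7)) = (3,6) ∈ E(G2) ✓
  (5,10) → (φ(5),φ(10)) = (2,6) ∈ E(G2) ✓
  (5,11) → (φ(5),φ(11)) = (6,8) ∈ E(G2) ✓
  (6,9) → (φ(6),φ(9)) = (1,5) ∈ E(G2) ✓
  (6,10) → (φ(6),φ(10)) = (2,5) ∈ E(G2) ✓
  (7,8) → (φ(7),φ(8)) = (3,7) ∈ E(G2) ✓
  (7,9) → (φ(7),φ(9)) = (1,3) ∈ E(G2) ✓
  (8,9) → (φ(8),φ(9)) = (1,7) ∈ E(G2) ✓
  (9,10) → (φ(9),φ(10)) = (1,2) ∈ E(G2) ✓
  (9,11) → (φ(9),φ(11)) = (1,8) ∈ E(G2) ✓
  (10,11) → (φ(10),φ(11)) = (2,8) ∈ E(G2) ✓
All 30 edges of G1 map to edges of G2, and |E(G1)| = |E(G2)| = 30, so φ is a bijection on edges as well as vertices. Hence G1 ≅ G2.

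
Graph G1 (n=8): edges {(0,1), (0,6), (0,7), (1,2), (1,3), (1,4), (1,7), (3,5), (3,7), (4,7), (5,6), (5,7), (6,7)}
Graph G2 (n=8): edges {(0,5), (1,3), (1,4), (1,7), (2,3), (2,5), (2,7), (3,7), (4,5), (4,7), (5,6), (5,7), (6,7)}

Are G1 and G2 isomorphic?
Yes, isomorphic

The graphs are isomorphic.
One valid mapping φ: V(G1) → V(G2): 0→4, 1→5, 2→0, 3→2, 4→6, 5→3, 6→1, 7→7

Verify φ preserves adjacency — for each edge of G1, its image is an edge of G2:
  (0,1) → (φ(0),φ(1)) = (4,5) ∈ E(G2) ✓
  (0,6) → (φ(0),φ(6)) = (1,4) ∈ E(G2) ✓
  (0,7) → (φ(0),φ(7)) = (4,7) ∈ E(G2) ✓
  (1,2) → (φ(1),φ(2)) = (0,5) ∈ E(G2) ✓
  (1,3) → (φ(1),φ(3)) = (2,5) ∈ E(G2) ✓
  (1,4) → (φ(1),φ(4)) = (5,6) ∈ E(G2) ✓
  (1,7) → (φ(1),φ(7)) = (5,7) ∈ E(G2) ✓
  (3,5) → (φ(3),φ(5)) = (2,3) ∈ E(G2) ✓
  (3,7) → (φ(3),φ(7)) = (2,7) ∈ E(G2) ✓
  (4,7) → (φ(4),φ(7)) = (6,7) ∈ E(G2) ✓
  (5,6) → (φ(5),φ(6)) = (1,3) ∈ E(G2) ✓
  (5,7) → (φ(5),φ(7)) = (3,7) ∈ E(G2) ✓
  (6,7) → (φ(6),φ(7)) = (1,7) ∈ E(G2) ✓
All 13 edges of G1 map to edges of G2, and |E(G1)| = |E(G2)| = 13, so φ is a bijection on edges as well as vertices. Hence G1 ≅ G2.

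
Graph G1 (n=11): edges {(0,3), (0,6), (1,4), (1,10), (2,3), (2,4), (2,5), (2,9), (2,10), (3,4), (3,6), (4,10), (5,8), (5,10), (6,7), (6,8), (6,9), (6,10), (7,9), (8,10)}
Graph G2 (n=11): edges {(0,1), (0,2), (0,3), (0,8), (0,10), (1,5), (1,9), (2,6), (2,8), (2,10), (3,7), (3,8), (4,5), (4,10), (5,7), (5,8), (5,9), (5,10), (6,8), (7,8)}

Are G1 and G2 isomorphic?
Yes, isomorphic

The graphs are isomorphic.
One valid mapping φ: V(G1) → V(G2): 0→4, 1→6, 2→0, 3→10, 4→2, 5→3, 6→5, 7→9, 8→7, 9→1, 10→8

Verify φ preserves adjacency — for each edge of G1, its image is an edge of G2:
  (0,3) → (φ(0),φ(3)) = (4,10) ∈ E(G2) ✓
  (0,6) → (φ(0),φ(6)) = (4,5) ∈ E(G2) ✓
  (1,4) → (φ(1),φ(4)) = (2,6) ∈ E(G2) ✓
  (1,10) → (φ(1),φ(10)) = (6,8) ∈ E(G2) ✓
  (2,3) → (φ(2),φ(3)) = (0,10) ∈ E(G2) ✓
  (2,4) → (φ(2),φ(4)) = (0,2) ∈ E(G2) ✓
  (2,5) → (φ(2),φ(5)) = (0,3) ∈ E(G2) ✓
  (2,9) → (φ(2),φ(9)) = (0,1) ∈ E(G2) ✓
  (2,10) → (φ(2),φ(10)) = (0,8) ∈ E(G2) ✓
  (3,4) → (φ(3),φ(4)) = (2,10) ∈ E(G2) ✓
  (3,6) → (φ(3),φ(6)) = (5,10) ∈ E(G2) ✓
  (4,10) → (φ(4),φ(10)) = (2,8) ∈ E(G2) ✓
  (5,8) → (φ(5),φ(8)) = (3,7) ∈ E(G2) ✓
  (5,10) → (φ(5),φ(10)) = (3,8) ∈ E(G2) ✓
  (6,7) → (φ(6),φ(7)) = (5,9) ∈ E(G2) ✓
  (6,8) → (φ(6),φ(8)) = (5,7) ∈ E(G2) ✓
  (6,9) → (φ(6),φ(9)) = (1,5) ∈ E(G2) ✓
  (6,10) → (φ(6),φ(10)) = (5,8) ∈ E(G2) ✓
  (7,9) → (φ(7),φ(9)) = (1,9) ∈ E(G2) ✓
  (8,10) → (φ(8),φ(10)) = (7,8) ∈ E(G2) ✓
All 20 edges of G1 map to edges of G2, and |E(G1)| = |E(G2)| = 20, so φ is a bijection on edges as well as vertices. Hence G1 ≅ G2.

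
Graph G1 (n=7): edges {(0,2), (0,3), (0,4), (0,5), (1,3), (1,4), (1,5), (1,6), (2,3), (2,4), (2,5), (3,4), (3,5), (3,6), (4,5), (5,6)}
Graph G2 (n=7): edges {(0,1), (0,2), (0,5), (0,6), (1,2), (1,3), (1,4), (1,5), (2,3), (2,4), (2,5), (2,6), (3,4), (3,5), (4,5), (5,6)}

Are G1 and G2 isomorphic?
Yes, isomorphic

The graphs are isomorphic.
One valid mapping φ: V(G1) → V(G2): 0→4, 1→0, 2→3, 3→2, 4→1, 5→5, 6→6

Verify φ preserves adjacency — for each edge of G1, its image is an edge of G2:
  (0,2) → (φ(0),φ(2)) = (3,4) ∈ E(G2) ✓
  (0,3) → (φ(0),φ(3)) = (2,4) ∈ E(G2) ✓
  (0,4) → (φ(0),φ(4)) = (1,4) ∈ E(G2) ✓
  (0,5) → (φ(0),φ(5)) = (4,5) ∈ E(G2) ✓
  (1,3) → (φ(1),φ(3)) = (0,2) ∈ E(G2) ✓
  (1,4) → (φ(1),φ(4)) = (0,1) ∈ E(G2) ✓
  (1,5) → (φ(1),φ(5)) = (0,5) ∈ E(G2) ✓
  (1,6) → (φ(1),φ(6)) = (0,6) ∈ E(G2) ✓
  (2,3) → (φ(2),φ(3)) = (2,3) ∈ E(G2) ✓
  (2,4) → (φ(2),φ(4)) = (1,3) ∈ E(G2) ✓
  (2,5) → (φ(2),φ(5)) = (3,5) ∈ E(G2) ✓
  (3,4) → (φ(3),φ(4)) = (1,2) ∈ E(G2) ✓
  (3,5) → (φ(3),φ(5)) = (2,5) ∈ E(G2) ✓
  (3,6) → (φ(3),φ(6)) = (2,6) ∈ E(G2) ✓
  (4,5) → (φ(4),φ(5)) = (1,5) ∈ E(G2) ✓
  (5,6) → (φ(5),φ(6)) = (5,6) ∈ E(G2) ✓
All 16 edges of G1 map to edges of G2, and |E(G1)| = |E(G2)| = 16, so φ is a bijection on edges as well as vertices. Hence G1 ≅ G2.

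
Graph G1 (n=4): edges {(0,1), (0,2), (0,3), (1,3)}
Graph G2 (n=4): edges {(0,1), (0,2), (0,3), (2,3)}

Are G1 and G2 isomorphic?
Yes, isomorphic

The graphs are isomorphic.
One valid mapping φ: V(G1) → V(G2): 0→0, 1→3, 2→1, 3→2

Verify φ preserves adjacency — for each edge of G1, its image is an edge of G2:
  (0,1) → (φ(0),φ(1)) = (0,3) ∈ E(G2) ✓
  (0,2) → (φ(0),φ(2)) = (0,1) ∈ E(G2) ✓
  (0,3) → (φ(0),φ(3)) = (0,2) ∈ E(G2) ✓
  (1,3) → (φ(1),φ(3)) = (2,3) ∈ E(G2) ✓
All 4 edges of G1 map to edges of G2, and |E(G1)| = |E(G2)| = 4, so φ is a bijection on edges as well as vertices. Hence G1 ≅ G2.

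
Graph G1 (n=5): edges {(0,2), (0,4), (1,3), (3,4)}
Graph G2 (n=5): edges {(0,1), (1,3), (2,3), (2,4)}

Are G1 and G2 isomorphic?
Yes, isomorphic

The graphs are isomorphic.
One valid mapping φ: V(G1) → V(G2): 0→1, 1→4, 2→0, 3→2, 4→3

Verify φ preserves adjacency — for each edge of G1, its image is an edge of G2:
  (0,2) → (φ(0),φ(2)) = (0,1) ∈ E(G2) ✓
  (0,4) → (φ(0),φ(4)) = (1,3) ∈ E(G2) ✓
  (1,3) → (φ(1),φ(3)) = (2,4) ∈ E(G2) ✓
  (3,4) → (φ(3),φ(4)) = (2,3) ∈ E(G2) ✓
All 4 edges of G1 map to edges of G2, and |E(G1)| = |E(G2)| = 4, so φ is a bijection on edges as well as vertices. Hence G1 ≅ G2.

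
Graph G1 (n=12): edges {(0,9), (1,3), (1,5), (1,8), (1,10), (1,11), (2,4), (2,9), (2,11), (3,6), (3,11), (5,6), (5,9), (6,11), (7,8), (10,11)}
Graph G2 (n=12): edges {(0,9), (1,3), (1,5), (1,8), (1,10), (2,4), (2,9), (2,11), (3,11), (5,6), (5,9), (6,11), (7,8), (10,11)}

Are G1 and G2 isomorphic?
No, not isomorphic

The graphs are NOT isomorphic.

Counting edges: G1 has 16 edge(s); G2 has 14 edge(s).
Edge count is an isomorphism invariant (a bijection on vertices induces a bijection on edges), so differing edge counts rule out isomorphism.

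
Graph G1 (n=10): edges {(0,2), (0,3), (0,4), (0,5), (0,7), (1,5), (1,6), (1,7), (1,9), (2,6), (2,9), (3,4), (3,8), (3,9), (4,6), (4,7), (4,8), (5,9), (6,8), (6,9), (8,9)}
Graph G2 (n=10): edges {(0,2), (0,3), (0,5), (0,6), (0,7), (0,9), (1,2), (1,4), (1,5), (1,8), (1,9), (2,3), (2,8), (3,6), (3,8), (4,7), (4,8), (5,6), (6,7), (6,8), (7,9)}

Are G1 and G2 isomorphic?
Yes, isomorphic

The graphs are isomorphic.
One valid mapping φ: V(G1) → V(G2): 0→1, 1→7, 2→5, 3→2, 4→8, 5→9, 6→6, 7→4, 8→3, 9→0

Verify φ preserves adjacency — for each edge of G1, its image is an edge of G2:
  (0,2) → (φ(0),φ(2)) = (1,5) ∈ E(G2) ✓
  (0,3) → (φ(0),φ(3)) = (1,2) ∈ E(G2) ✓
  (0,4) → (φ(0),φ(4)) = (1,8) ∈ E(G2) ✓
  (0,5) → (φ(0),φ(5)) = (1,9) ∈ E(G2) ✓
  (0,7) → (φ(0),φ(7)) = (1,4) ∈ E(G2) ✓
  (1,5) → (φ(1),φ(5)) = (7,9) ∈ E(G2) ✓
  (1,6) → (φ(1),φ(6)) = (6,7) ∈ E(G2) ✓
  (1,7) → (φ(1),φ(7)) = (4,7) ∈ E(G2) ✓
  (1,9) → (φ(1),φ(9)) = (0,7) ∈ E(G2) ✓
  (2,6) → (φ(2),φ(6)) = (5,6) ∈ E(G2) ✓
  (2,9) → (φ(2),φ(9)) = (0,5) ∈ E(G2) ✓
  (3,4) → (φ(3),φ(4)) = (2,8) ∈ E(G2) ✓
  (3,8) → (φ(3),φ(8)) = (2,3) ∈ E(G2) ✓
  (3,9) → (φ(3),φ(9)) = (0,2) ∈ E(G2) ✓
  (4,6) → (φ(4),φ(6)) = (6,8) ∈ E(G2) ✓
  (4,7) → (φ(4),φ(7)) = (4,8) ∈ E(G2) ✓
  (4,8) → (φ(4),φ(8)) = (3,8) ∈ E(G2) ✓
  (5,9) → (φ(5),φ(9)) = (0,9) ∈ E(G2) ✓
  (6,8) → (φ(6),φ(8)) = (3,6) ∈ E(G2) ✓
  (6,9) → (φ(6),φ(9)) = (0,6) ∈ E(G2) ✓
  (8,9) → (φ(8),φ(9)) = (0,3) ∈ E(G2) ✓
All 21 edges of G1 map to edges of G2, and |E(G1)| = |E(G2)| = 21, so φ is a bijection on edges as well as vertices. Hence G1 ≅ G2.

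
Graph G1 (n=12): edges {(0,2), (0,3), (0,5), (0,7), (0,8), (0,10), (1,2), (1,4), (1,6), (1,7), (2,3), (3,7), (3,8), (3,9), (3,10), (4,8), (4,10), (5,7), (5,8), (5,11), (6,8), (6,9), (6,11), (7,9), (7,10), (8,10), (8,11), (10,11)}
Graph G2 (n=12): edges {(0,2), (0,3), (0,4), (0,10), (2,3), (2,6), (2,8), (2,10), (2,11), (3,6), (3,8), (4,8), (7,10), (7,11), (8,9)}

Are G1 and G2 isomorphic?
No, not isomorphic

The graphs are NOT isomorphic.

Connected components of G1: 1 component(s) with vertex sets [[0, 1, 2, 3, 4, 5, 6, 7, 8, 9, 10, 11]], sizes [12].
Connected components of G2: 3 component(s) with vertex sets [[1], [5], [0, 2, 3, 4, 6, 7, 8, 9, 10, 11]], sizes [1, 1, 10].
The number of connected components (and the multiset of component sizes) is an isomorphism invariant — an isomorphism maps each component of G1 bijectively onto a component of G2. Since G1 has 1 component(s) and G2 has 3, they cannot be isomorphic.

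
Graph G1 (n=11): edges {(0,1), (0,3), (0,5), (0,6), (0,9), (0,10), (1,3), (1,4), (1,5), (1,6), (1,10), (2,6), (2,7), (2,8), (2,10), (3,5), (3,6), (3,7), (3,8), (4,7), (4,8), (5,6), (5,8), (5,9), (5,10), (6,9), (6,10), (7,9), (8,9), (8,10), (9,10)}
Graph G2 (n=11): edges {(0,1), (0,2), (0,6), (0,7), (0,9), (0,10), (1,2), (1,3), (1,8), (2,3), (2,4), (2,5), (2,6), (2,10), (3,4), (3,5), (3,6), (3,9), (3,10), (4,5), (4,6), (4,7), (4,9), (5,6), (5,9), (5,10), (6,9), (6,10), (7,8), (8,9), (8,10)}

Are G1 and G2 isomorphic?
Yes, isomorphic

The graphs are isomorphic.
One valid mapping φ: V(G1) → V(G2): 0→5, 1→4, 2→1, 3→9, 4→7, 5→6, 6→3, 7→8, 8→0, 9→10, 10→2

Verify φ preserves adjacency — for each edge of G1, its image is an edge of G2:
  (0,1) → (φ(0),φ(1)) = (4,5) ∈ E(G2) ✓
  (0,3) → (φ(0),φ(3)) = (5,9) ∈ E(G2) ✓
  (0,5) → (φ(0),φ(5)) = (5,6) ∈ E(G2) ✓
  (0,6) → (φ(0),φ(6)) = (3,5) ∈ E(G2) ✓
  (0,9) → (φ(0),φ(9)) = (5,10) ∈ E(G2) ✓
  (0,10) → (φ(0),φ(10)) = (2,5) ∈ E(G2) ✓
  (1,3) → (φ(1),φ(3)) = (4,9) ∈ E(G2) ✓
  (1,4) → (φ(1),φ(4)) = (4,7) ∈ E(G2) ✓
  (1,5) → (φ(1),φ(5)) = (4,6) ∈ E(G2) ✓
  (1,6) → (φ(1),φ(6)) = (3,4) ∈ E(G2) ✓
  (1,10) → (φ(1),φ(10)) = (2,4) ∈ E(G2) ✓
  (2,6) → (φ(2),φ(6)) = (1,3) ∈ E(G2) ✓
  (2,7) → (φ(2),φ(7)) = (1,8) ∈ E(G2) ✓
  (2,8) → (φ(2),φ(8)) = (0,1) ∈ E(G2) ✓
  (2,10) → (φ(2),φ(10)) = (1,2) ∈ E(G2) ✓
  (3,5) → (φ(3),φ(5)) = (6,9) ∈ E(G2) ✓
  (3,6) → (φ(3),φ(6)) = (3,9) ∈ E(G2) ✓
  (3,7) → (φ(3),φ(7)) = (8,9) ∈ E(G2) ✓
  (3,8) → (φ(3),φ(8)) = (0,9) ∈ E(G2) ✓
  (4,7) → (φ(4),φ(7)) = (7,8) ∈ E(G2) ✓
  (4,8) → (φ(4),φ(8)) = (0,7) ∈ E(G2) ✓
  (5,6) → (φ(5),φ(6)) = (3,6) ∈ E(G2) ✓
  (5,8) → (φ(5),φ(8)) = (0,6) ∈ E(G2) ✓
  (5,9) → (φ(5),φ(9)) = (6,10) ∈ E(G2) ✓
  (5,10) → (φ(5),φ(10)) = (2,6) ∈ E(G2) ✓
  (6,9) → (φ(6),φ(9)) = (3,10) ∈ E(G2) ✓
  (6,10) → (φ(6),φ(10)) = (2,3) ∈ E(G2) ✓
  (7,9) → (φ(7),φ(9)) = (8,10) ∈ E(G2) ✓
  (8,9) → (φ(8),φ(9)) = (0,10) ∈ E(G2) ✓
  (8,10) → (φ(8),φ(10)) = (0,2) ∈ E(G2) ✓
  (9,10) → (φ(9),φ(10)) = (2,10) ∈ E(G2) ✓
All 31 edges of G1 map to edges of G2, and |E(G1)| = |E(G2)| = 31, so φ is a bijection on edges as well as vertices. Hence G1 ≅ G2.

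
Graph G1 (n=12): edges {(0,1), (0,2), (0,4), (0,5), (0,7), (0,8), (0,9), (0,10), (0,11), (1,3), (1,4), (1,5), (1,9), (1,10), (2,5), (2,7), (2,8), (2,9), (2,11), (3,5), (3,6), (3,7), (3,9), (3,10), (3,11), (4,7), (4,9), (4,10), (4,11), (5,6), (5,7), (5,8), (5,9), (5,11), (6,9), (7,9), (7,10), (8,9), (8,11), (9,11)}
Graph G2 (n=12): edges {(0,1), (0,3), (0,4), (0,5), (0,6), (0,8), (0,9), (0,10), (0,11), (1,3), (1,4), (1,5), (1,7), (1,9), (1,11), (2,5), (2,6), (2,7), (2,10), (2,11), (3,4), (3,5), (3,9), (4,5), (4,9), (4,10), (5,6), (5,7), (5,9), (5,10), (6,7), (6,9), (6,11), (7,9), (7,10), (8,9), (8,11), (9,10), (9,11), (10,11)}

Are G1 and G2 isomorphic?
Yes, isomorphic

The graphs are isomorphic.
One valid mapping φ: V(G1) → V(G2): 0→5, 1→6, 2→4, 3→11, 4→7, 5→0, 6→8, 7→10, 8→3, 9→9, 10→2, 11→1

Verify φ preserves adjacency — for each edge of G1, its image is an edge of G2:
  (0,1) → (φ(0),φ(1)) = (5,6) ∈ E(G2) ✓
  (0,2) → (φ(0),φ(2)) = (4,5) ∈ E(G2) ✓
  (0,4) → (φ(0),φ(4)) = (5,7) ∈ E(G2) ✓
  (0,5) → (φ(0),φ(5)) = (0,5) ∈ E(G2) ✓
  (0,7) → (φ(0),φ(7)) = (5,10) ∈ E(G2) ✓
  (0,8) → (φ(0),φ(8)) = (3,5) ∈ E(G2) ✓
  (0,9) → (φ(0),φ(9)) = (5,9) ∈ E(G2) ✓
  (0,10) → (φ(0),φ(10)) = (2,5) ∈ E(G2) ✓
  (0,11) → (φ(0),φ(11)) = (1,5) ∈ E(G2) ✓
  (1,3) → (φ(1),φ(3)) = (6,11) ∈ E(G2) ✓
  (1,4) → (φ(1),φ(4)) = (6,7) ∈ E(G2) ✓
  (1,5) → (φ(1),φ(5)) = (0,6) ∈ E(G2) ✓
  (1,9) → (φ(1),φ(9)) = (6,9) ∈ E(G2) ✓
  (1,10) → (φ(1),φ(10)) = (2,6) ∈ E(G2) ✓
  (2,5) → (φ(2),φ(5)) = (0,4) ∈ E(G2) ✓
  (2,7) → (φ(2),φ(7)) = (4,10) ∈ E(G2) ✓
  (2,8) → (φ(2),φ(8)) = (3,4) ∈ E(G2) ✓
  (2,9) → (φ(2),φ(9)) = (4,9) ∈ E(G2) ✓
  (2,11) → (φ(2),φ(11)) = (1,4) ∈ E(G2) ✓
  (3,5) → (φ(3),φ(5)) = (0,11) ∈ E(G2) ✓
  (3,6) → (φ(3),φ(6)) = (8,11) ∈ E(G2) ✓
  (3,7) → (φ(3),φ(7)) = (10,11) ∈ E(G2) ✓
  (3,9) → (φ(3),φ(9)) = (9,11) ∈ E(G2) ✓
  (3,10) → (φ(3),φ(10)) = (2,11) ∈ E(G2) ✓
  (3,11) → (φ(3),φ(11)) = (1,11) ∈ E(G2) ✓
  (4,7) → (φ(4),φ(7)) = (7,10) ∈ E(G2) ✓
  (4,9) → (φ(4),φ(9)) = (7,9) ∈ E(G2) ✓
  (4,10) → (φ(4),φ(10)) = (2,7) ∈ E(G2) ✓
  (4,11) → (φ(4),φ(11)) = (1,7) ∈ E(G2) ✓
  (5,6) → (φ(5),φ(6)) = (0,8) ∈ E(G2) ✓
  (5,7) → (φ(5),φ(7)) = (0,10) ∈ E(G2) ✓
  (5,8) → (φ(5),φ(8)) = (0,3) ∈ E(G2) ✓
  (5,9) → (φ(5),φ(9)) = (0,9) ∈ E(G2) ✓
  (5,11) → (φ(5),φ(11)) = (0,1) ∈ E(G2) ✓
  (6,9) → (φ(6),φ(9)) = (8,9) ∈ E(G2) ✓
  (7,9) → (φ(7),φ(9)) = (9,10) ∈ E(G2) ✓
  (7,10) → (φ(7),φ(10)) = (2,10) ∈ E(G2) ✓
  (8,9) → (φ(8),φ(9)) = (3,9) ∈ E(G2) ✓
  (8,11) → (φ(8),φ(11)) = (1,3) ∈ E(G2) ✓
  (9,11) → (φ(9),φ(11)) = (1,9) ∈ E(G2) ✓
All 40 edges of G1 map to edges of G2, and |E(G1)| = |E(G2)| = 40, so φ is a bijection on edges as well as vertices. Hence G1 ≅ G2.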